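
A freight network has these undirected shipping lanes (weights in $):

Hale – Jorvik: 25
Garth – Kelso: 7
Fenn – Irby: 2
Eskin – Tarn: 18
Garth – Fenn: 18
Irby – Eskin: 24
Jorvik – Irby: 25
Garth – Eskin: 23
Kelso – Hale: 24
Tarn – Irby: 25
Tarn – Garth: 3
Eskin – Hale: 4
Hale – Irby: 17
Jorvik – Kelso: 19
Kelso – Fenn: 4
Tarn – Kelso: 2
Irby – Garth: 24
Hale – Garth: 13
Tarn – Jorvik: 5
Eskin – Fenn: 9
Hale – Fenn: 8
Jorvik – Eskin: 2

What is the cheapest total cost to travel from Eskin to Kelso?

$9

Enumerating some paths:
Eskin - Jorvik - Tarn - Garth - Kelso: 2+5+3+7 = 17
Eskin - Fenn - Kelso: 9+4 = 13
Eskin - Hale - Fenn - Kelso: 4+8+4 = 16
Eskin - Jorvik - Tarn - Kelso: 2+5+2 = 9
The minimum is $9 via Eskin - Jorvik - Tarn - Kelso.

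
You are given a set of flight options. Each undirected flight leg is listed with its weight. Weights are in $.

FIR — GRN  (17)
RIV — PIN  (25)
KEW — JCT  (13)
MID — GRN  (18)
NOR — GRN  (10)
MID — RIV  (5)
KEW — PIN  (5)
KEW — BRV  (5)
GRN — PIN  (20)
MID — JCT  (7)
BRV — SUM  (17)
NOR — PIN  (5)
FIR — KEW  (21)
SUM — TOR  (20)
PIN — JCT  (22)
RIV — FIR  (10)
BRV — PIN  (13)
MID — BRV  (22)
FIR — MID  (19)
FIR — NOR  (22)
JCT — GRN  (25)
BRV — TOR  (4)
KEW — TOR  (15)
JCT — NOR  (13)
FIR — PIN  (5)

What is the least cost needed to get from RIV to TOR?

$29

Candidate routes:
RIV - FIR - PIN - KEW - BRV - TOR: 10+5+5+5+4 = 29
RIV - MID - BRV - TOR: 5+22+4 = 31
The minimum is $29 via RIV - FIR - PIN - KEW - BRV - TOR.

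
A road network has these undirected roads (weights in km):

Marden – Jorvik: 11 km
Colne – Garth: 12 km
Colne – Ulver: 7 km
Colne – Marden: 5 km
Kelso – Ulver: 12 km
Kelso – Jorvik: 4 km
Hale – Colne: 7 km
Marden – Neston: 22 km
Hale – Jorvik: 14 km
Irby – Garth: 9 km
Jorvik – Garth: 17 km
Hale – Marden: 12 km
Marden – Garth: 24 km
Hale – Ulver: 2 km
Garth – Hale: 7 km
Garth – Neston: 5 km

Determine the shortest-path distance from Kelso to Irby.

30 km

Compare a few routes:
Kelso–Jorvik–Hale–Garth–Irby: 4+14+7+9 = 34
Kelso–Jorvik–Marden–Colne–Garth–Irby: 4+11+5+12+9 = 41
Kelso–Jorvik–Garth–Irby: 4+17+9 = 30
Kelso–Ulver–Colne–Garth–Irby: 12+7+12+9 = 40
Cheapest is Kelso–Jorvik–Garth–Irby at 30 km.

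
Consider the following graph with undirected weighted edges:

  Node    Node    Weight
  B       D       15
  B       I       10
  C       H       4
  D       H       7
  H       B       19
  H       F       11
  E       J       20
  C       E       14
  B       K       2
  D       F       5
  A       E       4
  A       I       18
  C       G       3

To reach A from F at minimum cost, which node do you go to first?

H

Compare a few routes:
F–D–B–I–A: 5+15+10+18 = 48
F–D–H–C–E–A: 5+7+4+14+4 = 34
F–H–B–I–A: 11+19+10+18 = 58
F–H–C–E–A: 11+4+14+4 = 33
Cheapest is F–H–C–E–A at 33.
So from F the first move is to H.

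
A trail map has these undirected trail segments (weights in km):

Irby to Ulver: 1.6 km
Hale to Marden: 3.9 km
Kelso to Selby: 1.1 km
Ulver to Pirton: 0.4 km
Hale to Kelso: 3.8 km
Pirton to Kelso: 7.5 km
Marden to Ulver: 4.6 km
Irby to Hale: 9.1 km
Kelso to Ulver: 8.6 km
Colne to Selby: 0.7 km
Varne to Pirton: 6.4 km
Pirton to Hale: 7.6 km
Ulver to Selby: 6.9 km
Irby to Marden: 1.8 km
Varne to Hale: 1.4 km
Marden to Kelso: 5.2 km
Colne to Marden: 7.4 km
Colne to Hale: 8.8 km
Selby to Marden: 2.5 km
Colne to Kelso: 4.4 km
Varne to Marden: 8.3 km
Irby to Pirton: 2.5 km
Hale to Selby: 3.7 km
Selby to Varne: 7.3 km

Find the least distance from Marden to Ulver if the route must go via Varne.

12.1 km

Shortest Marden→Varne: Marden–Hale–Varne = 5.3
Shortest Varne→Ulver: Varne–Pirton–Ulver = 6.8
Total via Varne: 5.3 + 6.8 = 12.1 km.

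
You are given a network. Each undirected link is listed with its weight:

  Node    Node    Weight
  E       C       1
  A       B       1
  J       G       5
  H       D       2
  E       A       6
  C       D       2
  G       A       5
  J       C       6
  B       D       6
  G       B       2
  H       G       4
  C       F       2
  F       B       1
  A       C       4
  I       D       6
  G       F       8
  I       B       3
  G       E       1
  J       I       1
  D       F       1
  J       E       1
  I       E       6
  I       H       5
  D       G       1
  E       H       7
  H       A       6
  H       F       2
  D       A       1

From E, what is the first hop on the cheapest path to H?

G

Compare a few routes:
E–G–D–H: 1+1+2 = 4
E–C–D–H: 1+2+2 = 5
E–C–F–H: 1+2+2 = 5
E–G–H: 1+4 = 5
Cheapest is E–G–D–H at 4.
So from E the first move is to G.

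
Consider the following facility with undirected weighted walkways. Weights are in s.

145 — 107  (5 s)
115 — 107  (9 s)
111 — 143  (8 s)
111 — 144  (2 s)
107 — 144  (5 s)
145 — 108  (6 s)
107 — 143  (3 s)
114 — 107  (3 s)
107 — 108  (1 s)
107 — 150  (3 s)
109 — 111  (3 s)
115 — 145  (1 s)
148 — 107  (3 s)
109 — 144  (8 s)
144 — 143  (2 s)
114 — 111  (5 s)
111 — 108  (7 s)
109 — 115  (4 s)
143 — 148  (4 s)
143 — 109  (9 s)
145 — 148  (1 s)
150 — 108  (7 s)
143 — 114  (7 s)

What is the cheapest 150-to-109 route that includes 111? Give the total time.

13 s

Best 150 to 111: 150–107–144–111 costing 10
Best 111 to 109: 111–109 costing 3
Total via 111: 10 + 3 = 13 s.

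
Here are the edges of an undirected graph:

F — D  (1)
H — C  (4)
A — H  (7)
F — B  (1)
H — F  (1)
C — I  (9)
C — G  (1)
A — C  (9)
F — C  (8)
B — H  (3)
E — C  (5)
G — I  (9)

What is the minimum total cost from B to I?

Compare a few routes:
B → F → H → C → I: 1+1+4+9 = 15
B → F → H → C → G → I: 1+1+4+1+9 = 16
The minimum is 15 via B → F → H → C → I.

15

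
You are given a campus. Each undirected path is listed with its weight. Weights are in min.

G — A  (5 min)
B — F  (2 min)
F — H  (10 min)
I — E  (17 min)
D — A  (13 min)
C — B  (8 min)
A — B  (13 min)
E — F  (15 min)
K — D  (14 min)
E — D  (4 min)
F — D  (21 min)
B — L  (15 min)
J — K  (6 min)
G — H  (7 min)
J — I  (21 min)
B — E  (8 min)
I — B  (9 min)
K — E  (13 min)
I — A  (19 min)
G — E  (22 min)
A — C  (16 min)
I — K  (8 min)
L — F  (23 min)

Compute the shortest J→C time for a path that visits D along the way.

40 min

Best J to D: J–K–D costing 20
Shortest D→C: D–E–B–C = 20
Total via D: 20 + 20 = 40 min.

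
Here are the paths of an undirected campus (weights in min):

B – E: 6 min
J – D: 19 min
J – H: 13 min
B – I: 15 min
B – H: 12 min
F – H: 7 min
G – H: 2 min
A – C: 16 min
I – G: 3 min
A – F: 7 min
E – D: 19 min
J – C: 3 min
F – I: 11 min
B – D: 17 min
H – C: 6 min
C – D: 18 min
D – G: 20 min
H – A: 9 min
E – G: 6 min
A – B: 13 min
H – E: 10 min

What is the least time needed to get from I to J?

Compare a few routes:
I–G–E–H–C–J: 3+6+10+6+3 = 28
I–G–H–C–J: 3+2+6+3 = 14
I–G–H–J: 3+2+13 = 18
I–F–H–C–J: 11+7+6+3 = 27
The minimum is 14 min via I–G–H–C–J.

14 min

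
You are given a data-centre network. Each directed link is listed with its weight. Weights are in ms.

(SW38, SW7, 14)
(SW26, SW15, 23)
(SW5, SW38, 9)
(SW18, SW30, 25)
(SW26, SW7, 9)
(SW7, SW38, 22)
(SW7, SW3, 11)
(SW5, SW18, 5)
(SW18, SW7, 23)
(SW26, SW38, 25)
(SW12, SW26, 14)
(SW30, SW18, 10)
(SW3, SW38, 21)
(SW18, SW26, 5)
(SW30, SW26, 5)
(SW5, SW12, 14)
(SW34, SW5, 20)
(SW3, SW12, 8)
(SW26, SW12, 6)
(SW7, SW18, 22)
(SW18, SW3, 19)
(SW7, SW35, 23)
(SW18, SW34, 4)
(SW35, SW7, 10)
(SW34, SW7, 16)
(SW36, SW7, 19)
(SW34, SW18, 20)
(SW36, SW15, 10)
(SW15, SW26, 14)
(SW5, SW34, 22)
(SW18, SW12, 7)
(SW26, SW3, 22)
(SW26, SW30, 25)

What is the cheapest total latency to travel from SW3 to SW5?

77 ms

Compare a few routes:
SW3 → SW12 → SW26 → SW30 → SW18 → SW34 → SW5: 8+14+25+10+4+20 = 81
SW3 → SW12 → SW26 → SW7 → SW18 → SW34 → SW5: 8+14+9+22+4+20 = 77
The minimum is 77 ms via SW3 → SW12 → SW26 → SW7 → SW18 → SW34 → SW5.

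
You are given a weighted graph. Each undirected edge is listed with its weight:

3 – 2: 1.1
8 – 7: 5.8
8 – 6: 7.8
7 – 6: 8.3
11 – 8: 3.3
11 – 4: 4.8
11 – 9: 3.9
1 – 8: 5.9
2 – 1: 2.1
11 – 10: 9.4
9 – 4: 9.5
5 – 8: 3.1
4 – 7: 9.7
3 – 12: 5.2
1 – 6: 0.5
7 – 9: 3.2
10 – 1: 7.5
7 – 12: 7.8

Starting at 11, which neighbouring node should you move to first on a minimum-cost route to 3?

Candidate routes:
11 - 8 - 6 - 1 - 2 - 3: 3.3+7.8+0.5+2.1+1.1 = 14.8
11 - 8 - 1 - 2 - 3: 3.3+5.9+2.1+1.1 = 12.4
The minimum is 12.4 via 11 - 8 - 1 - 2 - 3.
So from 11 the first move is to 8.

8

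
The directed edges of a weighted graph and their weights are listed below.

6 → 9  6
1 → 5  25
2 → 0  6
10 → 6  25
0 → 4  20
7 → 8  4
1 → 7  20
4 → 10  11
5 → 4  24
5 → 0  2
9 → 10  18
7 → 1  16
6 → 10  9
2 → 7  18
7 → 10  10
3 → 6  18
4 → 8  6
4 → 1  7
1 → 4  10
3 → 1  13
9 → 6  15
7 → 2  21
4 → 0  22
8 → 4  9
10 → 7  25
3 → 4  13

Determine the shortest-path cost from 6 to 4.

Compare a few routes:
6 - 9 - 10 - 7 - 8 - 4: 6+18+25+4+9 = 62
6 - 10 - 7 - 1 - 4: 9+25+16+10 = 60
6 - 10 - 7 - 8 - 4: 9+25+4+9 = 47
The minimum is 47 via 6 - 10 - 7 - 8 - 4.

47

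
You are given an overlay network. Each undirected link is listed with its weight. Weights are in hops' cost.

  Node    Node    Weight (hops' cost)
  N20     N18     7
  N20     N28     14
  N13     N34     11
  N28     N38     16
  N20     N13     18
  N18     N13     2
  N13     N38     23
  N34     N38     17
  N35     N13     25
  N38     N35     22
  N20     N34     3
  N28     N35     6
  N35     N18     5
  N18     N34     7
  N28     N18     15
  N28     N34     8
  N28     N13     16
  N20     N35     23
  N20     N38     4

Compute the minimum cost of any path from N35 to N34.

12 hops' cost

Shortest distances from N35:
N35: 0
N18: 5  (via N35)
N28: 6  (via N35)
N13: 7  (via N18)
N20: 12  (via N18)
N34: 12  (via N18)
Shortest route: N35 → N18 → N34 = 12 hops' cost.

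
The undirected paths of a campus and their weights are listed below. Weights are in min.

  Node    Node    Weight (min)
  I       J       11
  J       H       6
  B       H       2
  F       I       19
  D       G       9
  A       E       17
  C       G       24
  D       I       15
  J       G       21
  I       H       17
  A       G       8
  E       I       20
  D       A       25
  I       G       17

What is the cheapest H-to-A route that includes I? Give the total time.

42 min

Best H to I: H → I costing 17
Shortest I→A: I → G → A = 25
Total via I: 17 + 25 = 42 min.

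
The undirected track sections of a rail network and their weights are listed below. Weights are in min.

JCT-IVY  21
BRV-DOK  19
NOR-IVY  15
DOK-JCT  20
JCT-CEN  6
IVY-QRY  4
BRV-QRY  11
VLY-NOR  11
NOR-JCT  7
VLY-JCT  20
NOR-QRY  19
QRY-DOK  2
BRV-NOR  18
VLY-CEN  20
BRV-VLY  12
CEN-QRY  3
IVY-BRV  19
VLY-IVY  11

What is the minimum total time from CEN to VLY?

Settle nodes by increasing distance from CEN:
CEN: 0
QRY: 3  (via CEN)
DOK: 5  (via QRY)
JCT: 6  (via CEN)
IVY: 7  (via QRY)
NOR: 13  (via JCT)
BRV: 14  (via QRY)
VLY: 18  (via IVY)
Shortest route: CEN → QRY → IVY → VLY = 18 min.

18 min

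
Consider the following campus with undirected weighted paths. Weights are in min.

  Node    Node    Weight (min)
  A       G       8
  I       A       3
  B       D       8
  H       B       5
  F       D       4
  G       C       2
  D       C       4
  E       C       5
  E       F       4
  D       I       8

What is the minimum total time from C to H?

17 min

Settle nodes by increasing distance from C:
C: 0
G: 2  (via C)
D: 4  (via C)
E: 5  (via C)
F: 8  (via D)
A: 10  (via G)
B: 12  (via D)
I: 12  (via D)
H: 17  (via B)
Shortest route: C → D → B → H = 17 min.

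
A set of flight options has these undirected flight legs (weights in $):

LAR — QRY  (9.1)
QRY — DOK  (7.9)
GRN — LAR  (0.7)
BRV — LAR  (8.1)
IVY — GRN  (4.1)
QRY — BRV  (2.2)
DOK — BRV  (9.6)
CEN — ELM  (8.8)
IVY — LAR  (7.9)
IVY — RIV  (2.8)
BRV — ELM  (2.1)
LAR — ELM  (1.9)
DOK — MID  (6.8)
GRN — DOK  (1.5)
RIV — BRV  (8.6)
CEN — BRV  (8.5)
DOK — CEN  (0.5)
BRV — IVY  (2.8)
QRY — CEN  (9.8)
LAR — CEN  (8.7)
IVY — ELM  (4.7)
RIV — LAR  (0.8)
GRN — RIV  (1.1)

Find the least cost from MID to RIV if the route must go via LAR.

Shortest MID→LAR: MID–DOK–GRN–LAR = 9
Shortest LAR→RIV: LAR–RIV = 0.8
Total via LAR: 9 + 0.8 = $9.8.

$9.8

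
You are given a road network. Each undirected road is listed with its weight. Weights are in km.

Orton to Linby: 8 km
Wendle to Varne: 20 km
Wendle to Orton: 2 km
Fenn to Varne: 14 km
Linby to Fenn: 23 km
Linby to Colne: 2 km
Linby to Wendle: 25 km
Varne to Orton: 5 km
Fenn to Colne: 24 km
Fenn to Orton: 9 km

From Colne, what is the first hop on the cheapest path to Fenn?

Compare a few routes:
Colne → Fenn: 24 = 24
Colne → Linby → Fenn: 2+23 = 25
Colne → Linby → Orton → Fenn: 2+8+9 = 19
Colne → Linby → Orton → Varne → Fenn: 2+8+5+14 = 29
The minimum is 19 km via Colne → Linby → Orton → Fenn.
So from Colne the first move is to Linby.

Linby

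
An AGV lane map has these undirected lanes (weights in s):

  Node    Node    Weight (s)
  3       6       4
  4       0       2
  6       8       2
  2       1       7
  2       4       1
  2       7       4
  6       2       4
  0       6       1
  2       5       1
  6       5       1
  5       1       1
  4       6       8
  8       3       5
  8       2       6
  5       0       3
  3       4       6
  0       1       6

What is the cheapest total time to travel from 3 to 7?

Compare a few routes:
3 → 6 → 0 → 4 → 2 → 7: 4+1+2+1+4 = 12
3 → 4 → 2 → 7: 6+1+4 = 11
3 → 6 → 5 → 2 → 7: 4+1+1+4 = 10
Cheapest is 3 → 6 → 5 → 2 → 7 at 10 s.

10 s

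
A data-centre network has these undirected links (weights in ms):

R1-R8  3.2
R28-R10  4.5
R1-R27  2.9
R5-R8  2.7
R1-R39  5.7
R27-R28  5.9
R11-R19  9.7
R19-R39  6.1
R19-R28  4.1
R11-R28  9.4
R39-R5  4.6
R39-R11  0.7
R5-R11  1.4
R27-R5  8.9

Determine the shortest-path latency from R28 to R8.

Running Dijkstra from R28:
R28: 0
R19: 4.1  (via R28)
R10: 4.5  (via R28)
R27: 5.9  (via R28)
R1: 8.8  (via R27)
R11: 9.4  (via R28)
R39: 10.1  (via R11)
R5: 10.8  (via R11)
R8: 12  (via R1)
Shortest route: R28 → R27 → R1 → R8 = 12 ms.

12 ms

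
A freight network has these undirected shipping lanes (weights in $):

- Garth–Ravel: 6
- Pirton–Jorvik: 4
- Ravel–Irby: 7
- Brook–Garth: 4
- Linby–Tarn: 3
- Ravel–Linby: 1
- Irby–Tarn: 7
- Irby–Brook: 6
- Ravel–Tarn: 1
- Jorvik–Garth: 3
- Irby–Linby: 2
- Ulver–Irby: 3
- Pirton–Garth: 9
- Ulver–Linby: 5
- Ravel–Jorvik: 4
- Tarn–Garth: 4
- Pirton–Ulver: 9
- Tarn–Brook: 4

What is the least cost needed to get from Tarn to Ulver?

$7

Compare a few routes:
Tarn - Linby - Ulver: 3+5 = 8
Tarn - Ravel - Linby - Ulver: 1+1+5 = 7
Tarn - Irby - Ulver: 7+3 = 10
Tarn - Linby - Irby - Ulver: 3+2+3 = 8
Cheapest is Tarn - Ravel - Linby - Ulver at $7.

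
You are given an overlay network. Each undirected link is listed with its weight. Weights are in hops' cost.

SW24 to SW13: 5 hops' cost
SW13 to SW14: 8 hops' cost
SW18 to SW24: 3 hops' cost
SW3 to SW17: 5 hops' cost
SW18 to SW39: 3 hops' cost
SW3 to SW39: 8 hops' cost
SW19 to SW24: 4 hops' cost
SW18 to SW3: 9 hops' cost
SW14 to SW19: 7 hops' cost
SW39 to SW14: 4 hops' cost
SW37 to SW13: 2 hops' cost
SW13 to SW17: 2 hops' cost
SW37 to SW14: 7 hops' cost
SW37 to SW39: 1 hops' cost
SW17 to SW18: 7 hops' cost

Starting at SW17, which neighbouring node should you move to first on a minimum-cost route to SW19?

SW13

Compare a few routes:
SW17 - SW18 - SW24 - SW19: 7+3+4 = 14
SW17 - SW13 - SW24 - SW19: 2+5+4 = 11
SW17 - SW13 - SW37 - SW39 - SW18 - SW24 - SW19: 2+2+1+3+3+4 = 15
SW17 - SW13 - SW37 - SW39 - SW14 - SW19: 2+2+1+4+7 = 16
Cheapest is SW17 - SW13 - SW24 - SW19 at 11 hops' cost.
So from SW17 the first move is to SW13.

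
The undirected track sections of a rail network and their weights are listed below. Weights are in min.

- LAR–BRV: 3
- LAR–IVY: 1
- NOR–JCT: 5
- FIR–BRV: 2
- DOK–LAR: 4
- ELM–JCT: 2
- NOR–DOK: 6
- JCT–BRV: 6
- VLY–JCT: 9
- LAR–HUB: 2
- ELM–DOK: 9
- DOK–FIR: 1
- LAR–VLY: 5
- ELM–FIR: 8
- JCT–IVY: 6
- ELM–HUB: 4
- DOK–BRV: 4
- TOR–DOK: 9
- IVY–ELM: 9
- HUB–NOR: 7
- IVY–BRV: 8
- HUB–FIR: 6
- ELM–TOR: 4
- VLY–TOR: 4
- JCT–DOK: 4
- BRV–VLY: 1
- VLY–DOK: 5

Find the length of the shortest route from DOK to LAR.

4 min

Settle nodes by increasing distance from DOK:
DOK: 0
FIR: 1  (via DOK)
BRV: 3  (via FIR)
VLY: 4  (via BRV)
LAR: 4  (via DOK)
Shortest route: DOK–LAR = 4 min.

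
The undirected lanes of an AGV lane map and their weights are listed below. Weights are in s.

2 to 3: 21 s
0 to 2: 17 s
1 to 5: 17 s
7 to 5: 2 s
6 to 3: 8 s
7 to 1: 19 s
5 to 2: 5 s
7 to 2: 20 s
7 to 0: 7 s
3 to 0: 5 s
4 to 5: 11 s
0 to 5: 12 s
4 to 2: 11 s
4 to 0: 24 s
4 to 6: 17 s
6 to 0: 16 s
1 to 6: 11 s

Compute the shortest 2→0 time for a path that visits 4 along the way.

31 s

Shortest 2→4: 2 → 4 = 11
Best 4 to 0: 4 → 5 → 7 → 0 costing 20
Total via 4: 11 + 20 = 31 s.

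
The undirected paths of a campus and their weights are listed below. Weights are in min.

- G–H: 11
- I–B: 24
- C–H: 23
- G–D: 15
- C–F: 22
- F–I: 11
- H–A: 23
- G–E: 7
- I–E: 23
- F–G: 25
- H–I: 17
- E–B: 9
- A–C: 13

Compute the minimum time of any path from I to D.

Settle nodes by increasing distance from I:
I: 0
F: 11  (via I)
H: 17  (via I)
E: 23  (via I)
B: 24  (via I)
G: 28  (via H)
C: 33  (via F)
A: 40  (via H)
D: 43  (via G)
Shortest route: I → H → G → D = 43 min.

43 min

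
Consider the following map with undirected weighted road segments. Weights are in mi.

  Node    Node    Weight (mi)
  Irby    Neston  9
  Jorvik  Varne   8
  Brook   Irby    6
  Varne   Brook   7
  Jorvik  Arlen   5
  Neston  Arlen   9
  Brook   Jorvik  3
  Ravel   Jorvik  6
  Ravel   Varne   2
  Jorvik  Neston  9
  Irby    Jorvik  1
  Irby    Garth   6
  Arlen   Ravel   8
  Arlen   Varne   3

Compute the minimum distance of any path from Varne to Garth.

15 mi

Enumerating some paths:
Varne - Brook - Jorvik - Irby - Garth: 7+3+1+6 = 17
Varne - Brook - Irby - Garth: 7+6+6 = 19
Varne - Ravel - Arlen - Jorvik - Irby - Garth: 2+8+5+1+6 = 22
Varne - Jorvik - Irby - Garth: 8+1+6 = 15
Cheapest is Varne - Jorvik - Irby - Garth at 15 mi.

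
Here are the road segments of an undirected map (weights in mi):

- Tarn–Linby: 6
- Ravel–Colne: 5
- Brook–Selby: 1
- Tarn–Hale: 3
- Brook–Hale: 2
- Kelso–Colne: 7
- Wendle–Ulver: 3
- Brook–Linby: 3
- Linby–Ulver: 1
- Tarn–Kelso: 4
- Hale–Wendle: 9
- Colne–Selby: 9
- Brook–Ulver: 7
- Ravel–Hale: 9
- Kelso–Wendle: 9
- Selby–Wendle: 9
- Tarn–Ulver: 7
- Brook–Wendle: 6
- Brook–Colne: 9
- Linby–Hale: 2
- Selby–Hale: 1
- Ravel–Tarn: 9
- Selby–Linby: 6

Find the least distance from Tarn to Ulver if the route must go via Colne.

24 mi

Shortest Tarn→Colne: Tarn → Kelso → Colne = 11
Best Colne to Ulver: Colne → Brook → Linby → Ulver costing 13
Total via Colne: 11 + 13 = 24 mi.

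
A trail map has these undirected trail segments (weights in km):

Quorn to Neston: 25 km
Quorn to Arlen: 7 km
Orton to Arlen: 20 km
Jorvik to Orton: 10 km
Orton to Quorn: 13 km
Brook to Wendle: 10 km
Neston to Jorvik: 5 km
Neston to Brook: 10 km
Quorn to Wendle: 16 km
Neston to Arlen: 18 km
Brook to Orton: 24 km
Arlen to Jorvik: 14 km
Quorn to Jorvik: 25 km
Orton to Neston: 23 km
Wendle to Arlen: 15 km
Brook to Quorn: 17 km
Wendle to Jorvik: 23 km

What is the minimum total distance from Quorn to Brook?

17 km

Shortest distances from Quorn:
Quorn: 0
Arlen: 7  (via Quorn)
Orton: 13  (via Quorn)
Wendle: 16  (via Quorn)
Brook: 17  (via Quorn)
Shortest route: Quorn → Brook = 17 km.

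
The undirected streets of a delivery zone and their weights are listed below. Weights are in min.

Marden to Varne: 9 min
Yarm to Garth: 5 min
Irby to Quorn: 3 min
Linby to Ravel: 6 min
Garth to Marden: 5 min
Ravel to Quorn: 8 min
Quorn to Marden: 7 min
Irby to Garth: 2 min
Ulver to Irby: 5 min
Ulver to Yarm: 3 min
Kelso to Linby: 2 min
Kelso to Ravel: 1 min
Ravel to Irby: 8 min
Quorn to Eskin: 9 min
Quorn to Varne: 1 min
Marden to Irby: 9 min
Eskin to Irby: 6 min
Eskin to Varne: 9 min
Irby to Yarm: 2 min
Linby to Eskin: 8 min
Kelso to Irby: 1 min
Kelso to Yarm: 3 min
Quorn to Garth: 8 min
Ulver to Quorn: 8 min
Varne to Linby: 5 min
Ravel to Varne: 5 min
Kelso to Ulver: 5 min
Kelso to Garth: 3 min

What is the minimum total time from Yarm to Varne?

6 min

Compare a few routes:
Yarm → Kelso → Irby → Quorn → Varne: 3+1+3+1 = 8
Yarm → Kelso → Ravel → Varne: 3+1+5 = 9
Yarm → Irby → Quorn → Varne: 2+3+1 = 6
Yarm → Irby → Kelso → Ravel → Varne: 2+1+1+5 = 9
The minimum is 6 min via Yarm → Irby → Quorn → Varne.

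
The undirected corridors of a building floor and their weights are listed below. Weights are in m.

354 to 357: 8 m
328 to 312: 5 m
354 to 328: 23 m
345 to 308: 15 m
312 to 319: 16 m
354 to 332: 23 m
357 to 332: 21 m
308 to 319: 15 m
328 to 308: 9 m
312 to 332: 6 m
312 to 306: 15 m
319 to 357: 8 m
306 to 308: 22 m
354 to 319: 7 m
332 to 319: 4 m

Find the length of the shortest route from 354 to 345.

37 m

Running Dijkstra from 354:
354: 0
319: 7  (via 354)
357: 8  (via 354)
332: 11  (via 319)
312: 17  (via 332)
308: 22  (via 319)
328: 22  (via 312)
306: 32  (via 312)
345: 37  (via 308)
Shortest route: 354 → 319 → 308 → 345 = 37 m.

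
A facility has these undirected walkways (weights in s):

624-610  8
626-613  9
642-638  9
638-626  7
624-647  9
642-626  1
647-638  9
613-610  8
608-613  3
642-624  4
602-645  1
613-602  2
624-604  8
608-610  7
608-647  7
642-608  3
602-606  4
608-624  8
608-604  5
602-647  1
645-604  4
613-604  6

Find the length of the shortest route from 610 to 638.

Shortest distances from 610:
610: 0
608: 7  (via 610)
613: 8  (via 610)
624: 8  (via 610)
602: 10  (via 613)
642: 10  (via 608)
626: 11  (via 642)
647: 11  (via 602)
645: 11  (via 602)
604: 12  (via 608)
606: 14  (via 602)
638: 18  (via 626)
Shortest route: 610–608–642–626–638 = 18 s.

18 s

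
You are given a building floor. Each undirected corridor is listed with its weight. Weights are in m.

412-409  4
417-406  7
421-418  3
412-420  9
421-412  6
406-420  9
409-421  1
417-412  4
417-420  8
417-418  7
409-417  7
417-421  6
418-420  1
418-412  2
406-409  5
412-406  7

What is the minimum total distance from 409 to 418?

Candidate routes:
409–421–418: 1+3 = 4
409–412–418: 4+2 = 6
Cheapest is 409–421–418 at 4 m.

4 m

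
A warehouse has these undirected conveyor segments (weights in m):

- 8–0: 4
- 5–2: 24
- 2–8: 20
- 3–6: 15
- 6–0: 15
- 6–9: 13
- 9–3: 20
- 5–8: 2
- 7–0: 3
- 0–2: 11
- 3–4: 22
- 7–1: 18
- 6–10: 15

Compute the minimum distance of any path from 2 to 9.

39 m

Candidate routes:
2 → 5 → 8 → 0 → 6 → 9: 24+2+4+15+13 = 58
2 → 0 → 6 → 9: 11+15+13 = 39
2 → 8 → 0 → 6 → 9: 20+4+15+13 = 52
The minimum is 39 m via 2 → 0 → 6 → 9.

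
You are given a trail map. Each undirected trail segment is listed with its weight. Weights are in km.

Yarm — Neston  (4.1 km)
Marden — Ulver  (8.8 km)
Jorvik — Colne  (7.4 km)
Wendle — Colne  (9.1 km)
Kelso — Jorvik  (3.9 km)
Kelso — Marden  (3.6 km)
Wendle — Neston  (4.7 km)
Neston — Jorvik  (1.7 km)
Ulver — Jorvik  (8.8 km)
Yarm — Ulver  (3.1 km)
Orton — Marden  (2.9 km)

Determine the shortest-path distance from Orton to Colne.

Enumerating some paths:
Orton → Marden → Kelso → Jorvik → Colne: 2.9+3.6+3.9+7.4 = 17.8
Orton → Marden → Kelso → Jorvik → Neston → Wendle → Colne: 2.9+3.6+3.9+1.7+4.7+9.1 = 25.9
Orton → Marden → Ulver → Jorvik → Colne: 2.9+8.8+8.8+7.4 = 27.9
The minimum is 17.8 km via Orton → Marden → Kelso → Jorvik → Colne.

17.8 km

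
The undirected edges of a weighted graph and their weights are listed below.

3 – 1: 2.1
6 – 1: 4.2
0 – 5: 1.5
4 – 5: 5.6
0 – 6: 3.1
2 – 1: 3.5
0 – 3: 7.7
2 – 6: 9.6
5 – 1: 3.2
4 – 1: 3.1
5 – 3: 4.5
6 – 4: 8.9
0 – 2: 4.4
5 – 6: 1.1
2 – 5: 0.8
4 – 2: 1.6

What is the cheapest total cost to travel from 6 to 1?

Settle nodes by increasing distance from 6:
6: 0
5: 1.1  (via 6)
2: 1.9  (via 5)
0: 2.6  (via 5)
4: 3.5  (via 2)
1: 4.2  (via 6)
Shortest route: 6 → 1 = 4.2.

4.2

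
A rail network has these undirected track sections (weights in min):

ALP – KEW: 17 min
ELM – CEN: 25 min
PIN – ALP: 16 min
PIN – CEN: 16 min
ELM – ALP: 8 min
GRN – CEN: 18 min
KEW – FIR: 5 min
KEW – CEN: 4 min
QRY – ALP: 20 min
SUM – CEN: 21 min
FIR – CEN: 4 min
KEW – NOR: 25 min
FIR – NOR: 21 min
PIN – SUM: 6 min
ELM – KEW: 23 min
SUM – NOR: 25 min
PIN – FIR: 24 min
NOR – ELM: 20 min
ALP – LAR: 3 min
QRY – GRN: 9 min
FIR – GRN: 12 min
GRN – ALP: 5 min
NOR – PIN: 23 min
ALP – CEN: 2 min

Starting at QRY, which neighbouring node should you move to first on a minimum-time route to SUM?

GRN

Enumerating some paths:
QRY → GRN → ALP → PIN → SUM: 9+5+16+6 = 36
QRY → GRN → ALP → CEN → SUM: 9+5+2+21 = 37
Cheapest is QRY → GRN → ALP → PIN → SUM at 36 min.
So from QRY the first move is to GRN.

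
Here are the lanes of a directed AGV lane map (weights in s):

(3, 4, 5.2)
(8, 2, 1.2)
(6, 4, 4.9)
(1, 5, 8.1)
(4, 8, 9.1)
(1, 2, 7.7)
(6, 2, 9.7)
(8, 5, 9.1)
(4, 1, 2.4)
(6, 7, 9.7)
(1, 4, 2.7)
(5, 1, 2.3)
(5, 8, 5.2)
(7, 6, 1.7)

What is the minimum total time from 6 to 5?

15.4 s

Settle nodes by increasing distance from 6:
6: 0
4: 4.9  (via 6)
1: 7.3  (via 4)
2: 9.7  (via 6)
7: 9.7  (via 6)
8: 14  (via 4)
5: 15.4  (via 1)
Shortest route: 6 → 4 → 1 → 5 = 15.4 s.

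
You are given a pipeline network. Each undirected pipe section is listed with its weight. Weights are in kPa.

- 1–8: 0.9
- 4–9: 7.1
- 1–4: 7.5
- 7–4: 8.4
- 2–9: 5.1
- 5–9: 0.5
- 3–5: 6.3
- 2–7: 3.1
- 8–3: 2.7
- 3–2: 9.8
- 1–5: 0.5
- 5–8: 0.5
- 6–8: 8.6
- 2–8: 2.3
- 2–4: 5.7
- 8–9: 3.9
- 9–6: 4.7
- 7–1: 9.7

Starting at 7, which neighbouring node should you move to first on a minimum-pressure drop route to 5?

Compare a few routes:
7 - 2 - 8 - 1 - 5: 3.1+2.3+0.9+0.5 = 6.8
7 - 2 - 8 - 5: 3.1+2.3+0.5 = 5.9
The minimum is 5.9 kPa via 7 - 2 - 8 - 5.
So from 7 the first move is to 2.

2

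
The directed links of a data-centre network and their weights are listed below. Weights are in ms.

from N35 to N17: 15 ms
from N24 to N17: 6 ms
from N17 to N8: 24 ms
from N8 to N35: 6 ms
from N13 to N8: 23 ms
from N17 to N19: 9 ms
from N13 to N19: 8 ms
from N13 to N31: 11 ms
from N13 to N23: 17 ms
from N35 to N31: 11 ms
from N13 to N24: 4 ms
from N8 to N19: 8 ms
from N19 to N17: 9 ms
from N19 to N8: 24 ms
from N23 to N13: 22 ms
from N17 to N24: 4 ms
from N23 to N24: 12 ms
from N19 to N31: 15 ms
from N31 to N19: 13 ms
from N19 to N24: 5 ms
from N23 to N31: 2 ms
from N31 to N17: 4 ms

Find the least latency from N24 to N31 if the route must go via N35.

Best N24 to N35: N24–N17–N8–N35 costing 36
Shortest N35→N31: N35–N31 = 11
Total via N35: 36 + 11 = 47 ms.

47 ms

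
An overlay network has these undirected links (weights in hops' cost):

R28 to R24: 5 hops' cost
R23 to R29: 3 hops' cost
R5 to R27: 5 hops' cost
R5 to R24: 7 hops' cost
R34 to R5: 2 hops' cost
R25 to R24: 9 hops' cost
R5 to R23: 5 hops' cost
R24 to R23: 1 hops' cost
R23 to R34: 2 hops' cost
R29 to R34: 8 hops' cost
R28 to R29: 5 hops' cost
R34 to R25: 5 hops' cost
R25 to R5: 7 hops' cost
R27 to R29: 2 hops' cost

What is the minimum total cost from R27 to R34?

7 hops' cost

Running Dijkstra from R27:
R27: 0
R29: 2  (via R27)
R23: 5  (via R29)
R5: 5  (via R27)
R24: 6  (via R23)
R34: 7  (via R23)
Shortest route: R27–R29–R23–R34 = 7 hops' cost.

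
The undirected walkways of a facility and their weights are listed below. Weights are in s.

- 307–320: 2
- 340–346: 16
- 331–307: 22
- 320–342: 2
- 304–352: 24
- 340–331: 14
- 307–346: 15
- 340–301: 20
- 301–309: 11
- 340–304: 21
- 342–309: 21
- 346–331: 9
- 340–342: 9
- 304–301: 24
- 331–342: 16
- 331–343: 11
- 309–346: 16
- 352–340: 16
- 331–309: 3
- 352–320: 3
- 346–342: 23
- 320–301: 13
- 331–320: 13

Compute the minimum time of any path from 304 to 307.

Settle nodes by increasing distance from 304:
304: 0
340: 21  (via 304)
301: 24  (via 304)
352: 24  (via 304)
320: 27  (via 352)
307: 29  (via 320)
Shortest route: 304 → 352 → 320 → 307 = 29 s.

29 s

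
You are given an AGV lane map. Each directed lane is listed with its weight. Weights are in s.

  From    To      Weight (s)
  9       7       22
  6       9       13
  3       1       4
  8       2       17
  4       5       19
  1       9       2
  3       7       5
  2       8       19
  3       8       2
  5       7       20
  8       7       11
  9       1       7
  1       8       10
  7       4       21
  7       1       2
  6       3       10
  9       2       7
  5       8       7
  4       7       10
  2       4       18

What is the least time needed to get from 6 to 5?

Enumerating some paths:
6 → 3 → 7 → 4 → 5: 10+5+21+19 = 55
6 → 9 → 2 → 4 → 5: 13+7+18+19 = 57
The minimum is 55 s via 6 → 3 → 7 → 4 → 5.

55 s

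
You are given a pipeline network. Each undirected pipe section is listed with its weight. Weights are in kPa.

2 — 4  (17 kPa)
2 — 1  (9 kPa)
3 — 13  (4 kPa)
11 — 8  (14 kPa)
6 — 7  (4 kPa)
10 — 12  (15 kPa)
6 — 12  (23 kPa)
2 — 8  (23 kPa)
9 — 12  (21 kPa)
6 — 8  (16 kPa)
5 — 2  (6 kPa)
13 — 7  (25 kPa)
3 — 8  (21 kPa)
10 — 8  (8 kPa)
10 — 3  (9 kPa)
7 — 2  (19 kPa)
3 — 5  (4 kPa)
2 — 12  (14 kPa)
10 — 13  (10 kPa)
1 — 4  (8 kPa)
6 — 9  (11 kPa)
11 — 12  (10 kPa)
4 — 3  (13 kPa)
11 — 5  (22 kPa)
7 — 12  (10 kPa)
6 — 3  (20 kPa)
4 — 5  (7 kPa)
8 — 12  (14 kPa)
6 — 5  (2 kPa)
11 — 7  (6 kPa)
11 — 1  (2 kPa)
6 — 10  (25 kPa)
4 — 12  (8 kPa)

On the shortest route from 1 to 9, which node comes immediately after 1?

11

Enumerating some paths:
1–2–5–6–9: 9+6+2+11 = 28
1–11–7–6–9: 2+6+4+11 = 23
1–4–5–6–9: 8+7+2+11 = 28
1–11–12–9: 2+10+21 = 33
The minimum is 23 kPa via 1–11–7–6–9.
So from 1 the first move is to 11.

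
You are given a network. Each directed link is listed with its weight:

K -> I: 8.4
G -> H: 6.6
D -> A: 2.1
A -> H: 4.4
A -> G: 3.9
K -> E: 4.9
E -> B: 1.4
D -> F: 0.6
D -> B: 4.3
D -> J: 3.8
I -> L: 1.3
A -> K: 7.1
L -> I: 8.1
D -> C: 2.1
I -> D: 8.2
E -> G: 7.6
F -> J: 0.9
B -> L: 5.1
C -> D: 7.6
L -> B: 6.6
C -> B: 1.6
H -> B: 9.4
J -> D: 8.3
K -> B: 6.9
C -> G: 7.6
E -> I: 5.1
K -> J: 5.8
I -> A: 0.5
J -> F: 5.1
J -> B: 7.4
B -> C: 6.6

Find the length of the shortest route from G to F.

30.8

Enumerating some paths:
G–H–B–C–D–J–F: 6.6+9.4+6.6+7.6+3.8+5.1 = 39.1
G–H–B–C–D–F: 6.6+9.4+6.6+7.6+0.6 = 30.8
G–H–B–L–I–D–F: 6.6+9.4+5.1+8.1+8.2+0.6 = 38
The minimum is 30.8 via G–H–B–C–D–F.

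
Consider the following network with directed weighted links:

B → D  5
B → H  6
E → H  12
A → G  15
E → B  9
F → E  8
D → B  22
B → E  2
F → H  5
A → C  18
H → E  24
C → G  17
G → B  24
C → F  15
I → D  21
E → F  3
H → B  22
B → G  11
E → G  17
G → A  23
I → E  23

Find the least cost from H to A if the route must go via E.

Shortest H→E: H → E = 24
Best E to A: E → G → A costing 40
Total via E: 24 + 40 = 64.

64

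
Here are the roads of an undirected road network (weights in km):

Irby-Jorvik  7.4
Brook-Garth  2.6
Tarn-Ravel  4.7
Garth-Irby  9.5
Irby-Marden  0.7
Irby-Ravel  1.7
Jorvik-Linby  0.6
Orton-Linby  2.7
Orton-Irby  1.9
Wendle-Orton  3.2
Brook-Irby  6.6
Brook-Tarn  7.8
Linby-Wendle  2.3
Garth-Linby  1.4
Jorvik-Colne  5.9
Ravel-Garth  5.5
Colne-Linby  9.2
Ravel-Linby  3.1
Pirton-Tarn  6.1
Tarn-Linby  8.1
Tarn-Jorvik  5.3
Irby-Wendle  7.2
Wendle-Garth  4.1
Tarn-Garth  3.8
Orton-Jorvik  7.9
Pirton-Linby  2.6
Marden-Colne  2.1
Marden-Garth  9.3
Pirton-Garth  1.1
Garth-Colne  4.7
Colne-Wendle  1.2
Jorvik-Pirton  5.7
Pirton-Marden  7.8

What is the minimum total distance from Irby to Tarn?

6.4 km

Enumerating some paths:
Irby - Orton - Linby - Garth - Tarn: 1.9+2.7+1.4+3.8 = 9.8
Irby - Ravel - Tarn: 1.7+4.7 = 6.4
Irby - Ravel - Linby - Garth - Tarn: 1.7+3.1+1.4+3.8 = 10
The minimum is 6.4 km via Irby - Ravel - Tarn.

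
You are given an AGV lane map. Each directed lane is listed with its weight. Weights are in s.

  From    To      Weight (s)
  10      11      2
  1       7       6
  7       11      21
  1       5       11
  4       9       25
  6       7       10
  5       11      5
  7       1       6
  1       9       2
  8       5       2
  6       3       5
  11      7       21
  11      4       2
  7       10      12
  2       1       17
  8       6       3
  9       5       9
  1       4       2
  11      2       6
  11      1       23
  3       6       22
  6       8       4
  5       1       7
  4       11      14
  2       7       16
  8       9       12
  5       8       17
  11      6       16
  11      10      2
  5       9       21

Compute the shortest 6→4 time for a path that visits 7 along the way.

Shortest 6→7: 6–7 = 10
Best 7 to 4: 7–1–4 costing 8
Total via 7: 10 + 8 = 18 s.

18 s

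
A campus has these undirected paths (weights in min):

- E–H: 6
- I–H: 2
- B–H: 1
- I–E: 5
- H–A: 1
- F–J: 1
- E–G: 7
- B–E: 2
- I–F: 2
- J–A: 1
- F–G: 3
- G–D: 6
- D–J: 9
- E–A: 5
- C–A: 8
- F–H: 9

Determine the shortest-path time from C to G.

Candidate routes:
C → A → H → B → E → G: 8+1+1+2+7 = 19
C → A → J → F → G: 8+1+1+3 = 13
C → A → H → I → F → G: 8+1+2+2+3 = 16
Cheapest is C → A → J → F → G at 13 min.

13 min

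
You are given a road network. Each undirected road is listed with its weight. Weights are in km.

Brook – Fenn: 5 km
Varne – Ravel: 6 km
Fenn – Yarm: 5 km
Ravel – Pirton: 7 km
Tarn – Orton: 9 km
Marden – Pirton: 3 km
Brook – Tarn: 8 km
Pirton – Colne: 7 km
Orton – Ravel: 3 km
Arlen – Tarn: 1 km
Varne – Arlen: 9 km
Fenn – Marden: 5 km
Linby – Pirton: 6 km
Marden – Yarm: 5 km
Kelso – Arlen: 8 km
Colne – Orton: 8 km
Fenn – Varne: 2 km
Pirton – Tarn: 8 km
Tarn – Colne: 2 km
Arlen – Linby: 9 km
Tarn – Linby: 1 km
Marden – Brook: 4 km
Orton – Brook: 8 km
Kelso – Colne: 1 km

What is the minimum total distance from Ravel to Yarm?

13 km

Running Dijkstra from Ravel:
Ravel: 0
Orton: 3  (via Ravel)
Varne: 6  (via Ravel)
Pirton: 7  (via Ravel)
Fenn: 8  (via Varne)
Marden: 10  (via Pirton)
Colne: 11  (via Orton)
Brook: 11  (via Orton)
Kelso: 12  (via Colne)
Tarn: 12  (via Orton)
Yarm: 13  (via Fenn)
Shortest route: Ravel–Varne–Fenn–Yarm = 13 km.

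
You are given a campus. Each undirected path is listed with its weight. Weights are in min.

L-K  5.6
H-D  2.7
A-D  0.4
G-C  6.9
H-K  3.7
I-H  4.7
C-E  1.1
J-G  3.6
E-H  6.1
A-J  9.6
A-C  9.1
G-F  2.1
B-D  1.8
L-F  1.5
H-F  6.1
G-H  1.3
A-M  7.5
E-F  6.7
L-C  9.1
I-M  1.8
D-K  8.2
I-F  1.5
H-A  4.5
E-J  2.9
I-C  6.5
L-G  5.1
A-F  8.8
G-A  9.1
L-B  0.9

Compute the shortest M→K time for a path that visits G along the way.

10.4 min

Best M to G: M–I–F–G costing 5.4
Best G to K: G–H–K costing 5
Total via G: 5.4 + 5 = 10.4 min.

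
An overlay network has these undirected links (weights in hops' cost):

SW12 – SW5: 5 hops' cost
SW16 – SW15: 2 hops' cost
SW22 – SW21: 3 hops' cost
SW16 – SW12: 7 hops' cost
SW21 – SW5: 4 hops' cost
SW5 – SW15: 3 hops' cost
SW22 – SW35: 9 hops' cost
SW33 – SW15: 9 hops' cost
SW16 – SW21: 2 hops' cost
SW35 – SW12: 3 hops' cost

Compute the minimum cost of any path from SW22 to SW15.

Candidate routes:
SW22–SW21–SW5–SW15: 3+4+3 = 10
SW22–SW21–SW16–SW15: 3+2+2 = 7
Cheapest is SW22–SW21–SW16–SW15 at 7 hops' cost.

7 hops' cost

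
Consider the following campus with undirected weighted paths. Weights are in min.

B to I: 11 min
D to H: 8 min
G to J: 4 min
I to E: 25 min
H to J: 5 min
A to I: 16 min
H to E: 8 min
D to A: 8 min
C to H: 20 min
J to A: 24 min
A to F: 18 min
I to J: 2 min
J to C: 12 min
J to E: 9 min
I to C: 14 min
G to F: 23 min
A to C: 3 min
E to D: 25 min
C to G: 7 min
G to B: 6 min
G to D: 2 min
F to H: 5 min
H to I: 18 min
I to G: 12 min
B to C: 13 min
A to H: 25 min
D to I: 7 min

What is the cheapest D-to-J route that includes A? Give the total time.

Best D to A: D → A costing 8
Best A to J: A → C → G → J costing 14
Total via A: 8 + 14 = 22 min.

22 min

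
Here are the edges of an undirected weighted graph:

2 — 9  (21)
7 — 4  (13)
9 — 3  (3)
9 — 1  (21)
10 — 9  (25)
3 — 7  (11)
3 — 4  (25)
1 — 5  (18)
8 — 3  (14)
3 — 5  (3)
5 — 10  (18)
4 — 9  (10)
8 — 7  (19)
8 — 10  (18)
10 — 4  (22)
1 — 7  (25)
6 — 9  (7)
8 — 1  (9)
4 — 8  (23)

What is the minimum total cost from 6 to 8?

Settle nodes by increasing distance from 6:
6: 0
9: 7  (via 6)
3: 10  (via 9)
5: 13  (via 3)
4: 17  (via 9)
7: 21  (via 3)
8: 24  (via 3)
Shortest route: 6–9–3–8 = 24.

24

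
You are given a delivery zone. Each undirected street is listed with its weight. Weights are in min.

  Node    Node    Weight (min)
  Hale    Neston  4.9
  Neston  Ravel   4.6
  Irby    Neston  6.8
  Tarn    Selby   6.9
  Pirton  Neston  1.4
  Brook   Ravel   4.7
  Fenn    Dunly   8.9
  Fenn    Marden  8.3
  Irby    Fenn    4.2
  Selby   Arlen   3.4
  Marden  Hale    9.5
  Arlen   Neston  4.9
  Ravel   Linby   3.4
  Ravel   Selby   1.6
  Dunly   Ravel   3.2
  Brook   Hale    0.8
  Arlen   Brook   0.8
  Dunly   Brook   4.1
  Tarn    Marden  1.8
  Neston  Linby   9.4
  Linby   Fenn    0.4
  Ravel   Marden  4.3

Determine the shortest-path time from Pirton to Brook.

7.1 min

Settle nodes by increasing distance from Pirton:
Pirton: 0
Neston: 1.4  (via Pirton)
Ravel: 6  (via Neston)
Arlen: 6.3  (via Neston)
Hale: 6.3  (via Neston)
Brook: 7.1  (via Arlen)
Shortest route: Pirton–Neston–Arlen–Brook = 7.1 min.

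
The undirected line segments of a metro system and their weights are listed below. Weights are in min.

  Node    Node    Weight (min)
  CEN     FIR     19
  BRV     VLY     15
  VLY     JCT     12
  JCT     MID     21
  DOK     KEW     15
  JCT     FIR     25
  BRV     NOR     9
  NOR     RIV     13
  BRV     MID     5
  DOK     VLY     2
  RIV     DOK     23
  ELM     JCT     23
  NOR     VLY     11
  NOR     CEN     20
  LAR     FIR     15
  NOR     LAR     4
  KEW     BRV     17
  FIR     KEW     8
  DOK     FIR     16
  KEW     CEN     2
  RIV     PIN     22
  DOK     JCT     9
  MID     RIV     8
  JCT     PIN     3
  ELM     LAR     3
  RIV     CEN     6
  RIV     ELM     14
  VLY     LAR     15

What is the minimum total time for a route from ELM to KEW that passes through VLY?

35 min

Best ELM to VLY: ELM–LAR–VLY costing 18
Best VLY to KEW: VLY–DOK–KEW costing 17
Total via VLY: 18 + 17 = 35 min.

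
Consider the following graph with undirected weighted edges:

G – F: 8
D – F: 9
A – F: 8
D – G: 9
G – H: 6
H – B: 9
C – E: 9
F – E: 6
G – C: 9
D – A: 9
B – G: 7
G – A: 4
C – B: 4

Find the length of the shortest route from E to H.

20

Candidate routes:
E - C - B - H: 9+4+9 = 22
E - F - G - H: 6+8+6 = 20
The minimum is 20 via E - F - G - H.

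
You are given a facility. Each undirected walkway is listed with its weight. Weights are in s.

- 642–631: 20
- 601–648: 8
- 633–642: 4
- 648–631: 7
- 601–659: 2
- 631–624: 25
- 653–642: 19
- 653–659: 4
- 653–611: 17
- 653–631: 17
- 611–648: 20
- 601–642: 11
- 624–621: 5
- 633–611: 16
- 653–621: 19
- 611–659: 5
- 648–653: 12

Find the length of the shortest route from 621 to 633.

Compare a few routes:
621 - 653 - 659 - 601 - 642 - 633: 19+4+2+11+4 = 40
621 - 653 - 642 - 633: 19+19+4 = 42
The minimum is 40 s via 621 - 653 - 659 - 601 - 642 - 633.

40 s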